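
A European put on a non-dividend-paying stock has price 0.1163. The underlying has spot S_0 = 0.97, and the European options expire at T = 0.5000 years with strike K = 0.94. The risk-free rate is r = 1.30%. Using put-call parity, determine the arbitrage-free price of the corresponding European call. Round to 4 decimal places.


Answer: Call price = 0.1524

Derivation:
Put-call parity: C - P = S_0 * exp(-qT) - K * exp(-rT).
S_0 * exp(-qT) = 0.9700 * 1.00000000 = 0.97000000
K * exp(-rT) = 0.9400 * 0.99352108 = 0.93390981
C = P + S*exp(-qT) - K*exp(-rT)
C = 0.1163 + 0.97000000 - 0.93390981 = 0.1524


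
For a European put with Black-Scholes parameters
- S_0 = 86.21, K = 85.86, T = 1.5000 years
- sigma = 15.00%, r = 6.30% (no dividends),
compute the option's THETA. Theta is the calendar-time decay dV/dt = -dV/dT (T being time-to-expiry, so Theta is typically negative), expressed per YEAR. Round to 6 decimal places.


d1 = 0.6283927378; d2 = 0.4446810071
phi(d1) = 0.3274639685; exp(-qT) = 1.0000000000; exp(-rT) = 0.9098277346
Theta = -S*exp(-qT)*phi(d1)*sigma/(2*sqrt(T)) + r*K*exp(-rT)*N(-d2) - q*S*exp(-qT)*N(-d1)
N(-d1) = 0.2648733466; N(-d2) = 0.3282751484; sqrt(T) = 1.2247448714
Term 1 = -86.2100 * 1.0000000000 * 0.3274639685 * 0.1500 / (2 * 1.2247448714) = -1.7287683368
Term 2 = 0.0630 * 85.8600 * 0.9098277346 * 0.3282751484 = 1.6155805326
Term 3 = 0 (no dividend yield, q = 0)
Theta = -1.7287683368 + (1.6155805326) + (0.0000000000) = -0.113188

Answer: Theta = -0.113188


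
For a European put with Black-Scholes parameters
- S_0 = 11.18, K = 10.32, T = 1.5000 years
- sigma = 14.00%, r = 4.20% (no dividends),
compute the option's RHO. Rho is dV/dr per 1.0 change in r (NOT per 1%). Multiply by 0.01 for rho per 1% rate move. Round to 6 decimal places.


d1 = 0.9199741534; d2 = 0.7485098714
phi(d1) = 0.2612925143; exp(-qT) = 1.0000000000; exp(-rT) = 0.9389434737
N(-d2) = 0.2270763365
Rho = -K*T*exp(-rT)*N(-d2) = -10.3200 * 1.5000 * 0.9389434737 * 0.2270763365 = -3.300519

Answer: Rho = -3.300519


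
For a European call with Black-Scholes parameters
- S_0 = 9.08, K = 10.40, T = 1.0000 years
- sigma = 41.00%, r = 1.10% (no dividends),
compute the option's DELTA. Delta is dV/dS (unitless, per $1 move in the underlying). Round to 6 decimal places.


d1 = -0.0992234476; d2 = -0.5092234476
phi(d1) = 0.3969832544; exp(-qT) = 1.0000000000; exp(-rT) = 0.9890602788
N(d1) = 0.4604804291
Delta = exp(-qT) * N(d1) = 1.0000000000 * 0.4604804291 = 0.460480

Answer: Delta = 0.460480


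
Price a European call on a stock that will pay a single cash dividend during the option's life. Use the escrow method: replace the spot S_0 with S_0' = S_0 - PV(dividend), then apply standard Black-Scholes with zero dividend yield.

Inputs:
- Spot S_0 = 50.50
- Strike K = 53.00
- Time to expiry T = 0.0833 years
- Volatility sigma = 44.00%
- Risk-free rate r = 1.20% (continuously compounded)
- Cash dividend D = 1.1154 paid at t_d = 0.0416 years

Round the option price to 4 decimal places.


PV(D) = D * exp(-r * t_d) = 1.1154 * 0.99950092 = 1.11484333
S_0' = S_0 - PV(D) = 50.5000 - 1.11484333 = 49.38515667
d1 = (ln(S_0'/K) + (r + sigma^2/2)*T) / (sigma*sqrt(T)) = -0.48490562
d2 = d1 - sigma*sqrt(T) = -0.61189728
exp(-rT) = 0.99900090
N(d1) = 0.31387165; N(d2) = 0.27030286
C = S_0' * N(d1) - K * exp(-rT) * N(d2) = 49.38515667 * 0.31387165 - 53.0000 * 0.99900090 * 0.27030286 = 1.1889

Answer: Price = 1.1889


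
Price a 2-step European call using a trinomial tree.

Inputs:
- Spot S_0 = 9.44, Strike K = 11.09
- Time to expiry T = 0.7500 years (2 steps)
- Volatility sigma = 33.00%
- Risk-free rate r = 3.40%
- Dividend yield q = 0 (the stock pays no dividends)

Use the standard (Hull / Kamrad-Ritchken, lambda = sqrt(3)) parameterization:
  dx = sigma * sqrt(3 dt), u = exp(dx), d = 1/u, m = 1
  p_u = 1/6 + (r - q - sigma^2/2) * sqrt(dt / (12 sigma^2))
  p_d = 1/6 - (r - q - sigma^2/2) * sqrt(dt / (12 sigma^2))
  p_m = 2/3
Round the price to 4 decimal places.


dt = T/N = 0.375000; dx = sigma*sqrt(3*dt) = 0.350018
u = exp(dx) = 1.419093; d = 1/u = 0.704676
p_u = 0.155712, p_m = 0.666667, p_d = 0.177621
Discount per step: exp(-r*dt) = 0.987331
Stock lattice S(k, j) with j the centered position index:
  k=0: S(0,+0) = 9.4400
  k=1: S(1,-1) = 6.6521; S(1,+0) = 9.4400; S(1,+1) = 13.3962
  k=2: S(2,-2) = 4.6876; S(2,-1) = 6.6521; S(2,+0) = 9.4400; S(2,+1) = 13.3962; S(2,+2) = 19.0105
Terminal payoffs V(N, j) = max(S_T - K, 0):
  V(2,-2) = 0.000000; V(2,-1) = 0.000000; V(2,+0) = 0.000000; V(2,+1) = 2.306237; V(2,+2) = 7.920504
Backward induction: V(k, j) = exp(-r*dt) * [p_u * V(k+1, j+1) + p_m * V(k+1, j) + p_d * V(k+1, j-1)]
  V(1,-1) = exp(-r*dt) * [p_u*0.000000 + p_m*0.000000 + p_d*0.000000] = 0.000000
  V(1,+0) = exp(-r*dt) * [p_u*2.306237 + p_m*0.000000 + p_d*0.000000] = 0.354559
  V(1,+1) = exp(-r*dt) * [p_u*7.920504 + p_m*2.306237 + p_d*0.000000] = 2.735704
  V(0,+0) = exp(-r*dt) * [p_u*2.735704 + p_m*0.354559 + p_d*0.000000] = 0.653963

Answer: Price = V(0,0) = 0.6540


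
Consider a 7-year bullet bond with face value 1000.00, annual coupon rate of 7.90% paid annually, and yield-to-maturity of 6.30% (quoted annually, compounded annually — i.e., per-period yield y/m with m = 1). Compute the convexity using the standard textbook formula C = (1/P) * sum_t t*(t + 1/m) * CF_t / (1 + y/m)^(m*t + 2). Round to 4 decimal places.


Coupon per period c = face * coupon_rate / m = 79.000000
Periods per year m = 1; per-period yield y/m = 0.063000
Number of cashflows N = 7
Cashflows (t years, CF_t, discount factor 1/(1+y/m)^(m*t), PV):
  t = 1.0000: CF_t = 79.000000, DF = 0.940734, PV = 74.317968
  t = 2.0000: CF_t = 79.000000, DF = 0.884980, PV = 69.913422
  t = 3.0000: CF_t = 79.000000, DF = 0.832531, PV = 65.769918
  t = 4.0000: CF_t = 79.000000, DF = 0.783190, PV = 61.871983
  t = 5.0000: CF_t = 79.000000, DF = 0.736773, PV = 58.205064
  t = 6.0000: CF_t = 79.000000, DF = 0.693107, PV = 54.755469
  t = 7.0000: CF_t = 1079.000000, DF = 0.652029, PV = 703.539674
Price P = sum_t PV_t = 1088.373497
Convexity numerator sum_t t*(t + 1/m) * CF_t / (1+y/m)^(m*t + 2):
  t = 1.0000: term = 131.539835
  t = 2.0000: term = 371.231896
  t = 3.0000: term = 698.460764
  t = 4.0000: term = 1095.109382
  t = 5.0000: term = 1545.309571
  t = 6.0000: term = 2035.214863
  t = 7.0000: term = 34866.639464
Convexity = (1/P) * sum = 40743.505775 / 1088.373497 = 37.435224

Answer: Convexity = 37.4352


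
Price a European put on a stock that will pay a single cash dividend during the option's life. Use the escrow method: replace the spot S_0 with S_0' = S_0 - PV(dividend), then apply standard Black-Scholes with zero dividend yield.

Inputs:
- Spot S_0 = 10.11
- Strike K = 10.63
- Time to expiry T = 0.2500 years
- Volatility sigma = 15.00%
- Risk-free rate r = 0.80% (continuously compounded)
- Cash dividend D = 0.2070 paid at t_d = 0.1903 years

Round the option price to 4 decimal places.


Answer: Price = 0.7802

Derivation:
PV(D) = D * exp(-r * t_d) = 0.2070 * 0.99847876 = 0.20668510
S_0' = S_0 - PV(D) = 10.1100 - 0.20668510 = 9.90331490
d1 = (ln(S_0'/K) + (r + sigma^2/2)*T) / (sigma*sqrt(T)) = -0.87997538
d2 = d1 - sigma*sqrt(T) = -0.95497538
exp(-rT) = 0.99800200
N(-d1) = 0.81056368; N(-d2) = 0.83020493
P = K * exp(-rT) * N(-d2) - S_0' * N(-d1) = 10.6300 * 0.99800200 * 0.83020493 - 9.90331490 * 0.81056368 = 0.7802


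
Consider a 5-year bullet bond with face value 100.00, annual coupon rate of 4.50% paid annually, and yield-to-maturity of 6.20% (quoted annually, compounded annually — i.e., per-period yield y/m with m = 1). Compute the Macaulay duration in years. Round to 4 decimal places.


Coupon per period c = face * coupon_rate / m = 4.500000
Periods per year m = 1; per-period yield y/m = 0.062000
Number of cashflows N = 5
Cashflows (t years, CF_t, discount factor 1/(1+y/m)^(m*t), PV):
  t = 1.0000: CF_t = 4.500000, DF = 0.941620, PV = 4.237288
  t = 2.0000: CF_t = 4.500000, DF = 0.886647, PV = 3.989913
  t = 3.0000: CF_t = 4.500000, DF = 0.834885, PV = 3.756981
  t = 4.0000: CF_t = 4.500000, DF = 0.786144, PV = 3.537647
  t = 5.0000: CF_t = 104.500000, DF = 0.740248, PV = 77.355947
Price P = sum_t PV_t = 92.877776
Macaulay numerator sum_t t * PV_t:
  t * PV_t at t = 1.0000: 4.237288
  t * PV_t at t = 2.0000: 7.979827
  t * PV_t at t = 3.0000: 11.270942
  t * PV_t at t = 4.0000: 14.150586
  t * PV_t at t = 5.0000: 386.779735
Macaulay duration D = (sum_t t * PV_t) / P = 424.418378 / 92.877776 = 4.569644

Answer: Macaulay duration = 4.5696 years


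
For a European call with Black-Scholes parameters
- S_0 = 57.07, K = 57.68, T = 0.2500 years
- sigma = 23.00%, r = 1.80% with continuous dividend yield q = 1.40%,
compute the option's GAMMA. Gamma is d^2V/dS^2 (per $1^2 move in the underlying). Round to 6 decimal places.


d1 = -0.0262557255; d2 = -0.1412557255
phi(d1) = 0.3988047960; exp(-qT) = 0.9965061179; exp(-rT) = 0.9955101098
Gamma = exp(-qT) * phi(d1) / (S * sigma * sqrt(T)) = 0.9965061179 * 0.3988047960 / (57.0700 * 0.2300 * 0.5000000000) = 0.060553

Answer: Gamma = 0.060553


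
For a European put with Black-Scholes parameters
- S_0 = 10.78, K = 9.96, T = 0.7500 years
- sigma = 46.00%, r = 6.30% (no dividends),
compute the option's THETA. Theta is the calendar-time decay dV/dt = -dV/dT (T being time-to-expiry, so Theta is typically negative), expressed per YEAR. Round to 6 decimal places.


d1 = 0.5163908512; d2 = 0.1180191654
phi(d1) = 0.3491448888; exp(-qT) = 1.0000000000; exp(-rT) = 0.9538489056
Theta = -S*exp(-qT)*phi(d1)*sigma/(2*sqrt(T)) + r*K*exp(-rT)*N(-d2) - q*S*exp(-qT)*N(-d1)
N(-d1) = 0.3027907272; N(-d2) = 0.4530262361; sqrt(T) = 0.8660254038
Term 1 = -10.7800 * 1.0000000000 * 0.3491448888 * 0.4600 / (2 * 0.8660254038) = -0.9995894272
Term 2 = 0.0630 * 9.9600 * 0.9538489056 * 0.4530262361 = 0.2711457663
Term 3 = 0 (no dividend yield, q = 0)
Theta = -0.9995894272 + (0.2711457663) + (0.0000000000) = -0.728444

Answer: Theta = -0.728444


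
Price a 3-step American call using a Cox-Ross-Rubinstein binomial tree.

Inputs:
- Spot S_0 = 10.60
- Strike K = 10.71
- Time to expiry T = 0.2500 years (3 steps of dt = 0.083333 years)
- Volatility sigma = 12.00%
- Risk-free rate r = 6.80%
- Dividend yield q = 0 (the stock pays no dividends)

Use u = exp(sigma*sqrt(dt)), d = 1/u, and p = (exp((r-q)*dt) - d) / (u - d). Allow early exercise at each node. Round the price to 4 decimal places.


Answer: Price = V(0,0) = 0.3038

Derivation:
dt = T/N = 0.083333
u = exp(sigma*sqrt(dt)) = 1.035248; d = 1/u = 0.965952
p = (exp((r-q)*dt) - d) / (u - d) = 0.573348
Discount per step: exp(-r*dt) = 0.994349
Stock lattice S(k, i) with i counting down-moves:
  k=0: S(0,0) = 10.6000
  k=1: S(1,0) = 10.9736; S(1,1) = 10.2391
  k=2: S(2,0) = 11.3604; S(2,1) = 10.6000; S(2,2) = 9.8905
  k=3: S(3,0) = 11.7609; S(3,1) = 10.9736; S(3,2) = 10.2391; S(3,3) = 9.5537
Terminal payoffs V(N, i) = max(S_T - K, 0):
  V(3,0) = 1.050860; V(3,1) = 0.263629; V(3,2) = 0.000000; V(3,3) = 0.000000
Backward induction: V(k, i) = exp(-r*dt) * [p * V(k+1, i) + (1-p) * V(k+1, i+1)]; then take max(V_cont, immediate exercise) for American.
  V(2,0) = exp(-r*dt) * [p*1.050860 + (1-p)*0.263629] = 0.710946; exercise = 0.650427; V(2,0) = max -> 0.710946
  V(2,1) = exp(-r*dt) * [p*0.263629 + (1-p)*0.000000] = 0.150297; exercise = 0.000000; V(2,1) = max -> 0.150297
  V(2,2) = exp(-r*dt) * [p*0.000000 + (1-p)*0.000000] = 0.000000; exercise = 0.000000; V(2,2) = max -> 0.000000
  V(1,0) = exp(-r*dt) * [p*0.710946 + (1-p)*0.150297] = 0.469078; exercise = 0.263629; V(1,0) = max -> 0.469078
  V(1,1) = exp(-r*dt) * [p*0.150297 + (1-p)*0.000000] = 0.085685; exercise = 0.000000; V(1,1) = max -> 0.085685
  V(0,0) = exp(-r*dt) * [p*0.469078 + (1-p)*0.085685] = 0.303776; exercise = 0.000000; V(0,0) = max -> 0.303776


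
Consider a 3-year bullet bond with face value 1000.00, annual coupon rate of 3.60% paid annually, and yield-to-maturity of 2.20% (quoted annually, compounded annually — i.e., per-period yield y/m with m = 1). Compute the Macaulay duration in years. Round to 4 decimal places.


Coupon per period c = face * coupon_rate / m = 36.000000
Periods per year m = 1; per-period yield y/m = 0.022000
Number of cashflows N = 3
Cashflows (t years, CF_t, discount factor 1/(1+y/m)^(m*t), PV):
  t = 1.0000: CF_t = 36.000000, DF = 0.978474, PV = 35.225049
  t = 2.0000: CF_t = 36.000000, DF = 0.957411, PV = 34.466780
  t = 3.0000: CF_t = 1036.000000, DF = 0.936801, PV = 970.525762
Price P = sum_t PV_t = 1040.217591
Macaulay numerator sum_t t * PV_t:
  t * PV_t at t = 1.0000: 35.225049
  t * PV_t at t = 2.0000: 68.933560
  t * PV_t at t = 3.0000: 2911.577286
Macaulay duration D = (sum_t t * PV_t) / P = 3015.735895 / 1040.217591 = 2.899139

Answer: Macaulay duration = 2.8991 years


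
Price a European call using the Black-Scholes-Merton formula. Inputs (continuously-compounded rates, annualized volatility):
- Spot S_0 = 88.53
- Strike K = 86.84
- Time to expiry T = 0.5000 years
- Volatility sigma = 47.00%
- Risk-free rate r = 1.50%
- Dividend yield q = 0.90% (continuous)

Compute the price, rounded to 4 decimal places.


d1 = (ln(S/K) + (r - q + 0.5*sigma^2) * T) / (sigma * sqrt(T)) = 0.23319218
d2 = d1 - sigma * sqrt(T) = -0.09914801
exp(-rT) = 0.99252805; exp(-qT) = 0.99551011
C = S_0 * exp(-qT) * N(d1) - K * exp(-rT) * N(d2)
N(d1) = 0.59219391; N(d2) = 0.46051038
C = 88.5300 * 0.99551011 * 0.59219391 - 86.8400 * 0.99252805 * 0.46051038 = 12.4996

Answer: Price = 12.4996


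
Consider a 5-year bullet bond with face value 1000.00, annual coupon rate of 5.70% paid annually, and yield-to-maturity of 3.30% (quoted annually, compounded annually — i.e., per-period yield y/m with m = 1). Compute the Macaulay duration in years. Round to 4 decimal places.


Coupon per period c = face * coupon_rate / m = 57.000000
Periods per year m = 1; per-period yield y/m = 0.033000
Number of cashflows N = 5
Cashflows (t years, CF_t, discount factor 1/(1+y/m)^(m*t), PV):
  t = 1.0000: CF_t = 57.000000, DF = 0.968054, PV = 55.179090
  t = 2.0000: CF_t = 57.000000, DF = 0.937129, PV = 53.416350
  t = 3.0000: CF_t = 57.000000, DF = 0.907192, PV = 51.709923
  t = 4.0000: CF_t = 57.000000, DF = 0.878211, PV = 50.058009
  t = 5.0000: CF_t = 1057.000000, DF = 0.850156, PV = 898.614412
Price P = sum_t PV_t = 1108.977785
Macaulay numerator sum_t t * PV_t:
  t * PV_t at t = 1.0000: 55.179090
  t * PV_t at t = 2.0000: 106.832701
  t * PV_t at t = 3.0000: 155.129769
  t * PV_t at t = 4.0000: 200.232035
  t * PV_t at t = 5.0000: 4493.072062
Macaulay duration D = (sum_t t * PV_t) / P = 5010.445657 / 1108.977785 = 4.518076

Answer: Macaulay duration = 4.5181 years


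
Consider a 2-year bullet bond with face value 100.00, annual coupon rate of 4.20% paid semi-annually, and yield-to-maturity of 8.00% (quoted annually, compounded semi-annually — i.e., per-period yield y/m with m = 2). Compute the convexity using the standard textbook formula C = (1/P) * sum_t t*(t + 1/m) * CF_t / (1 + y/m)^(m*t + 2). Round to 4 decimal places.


Answer: Convexity = 4.4280

Derivation:
Coupon per period c = face * coupon_rate / m = 2.100000
Periods per year m = 2; per-period yield y/m = 0.040000
Number of cashflows N = 4
Cashflows (t years, CF_t, discount factor 1/(1+y/m)^(m*t), PV):
  t = 0.5000: CF_t = 2.100000, DF = 0.961538, PV = 2.019231
  t = 1.0000: CF_t = 2.100000, DF = 0.924556, PV = 1.941568
  t = 1.5000: CF_t = 2.100000, DF = 0.888996, PV = 1.866892
  t = 2.0000: CF_t = 102.100000, DF = 0.854804, PV = 87.275508
Price P = sum_t PV_t = 93.103199
Convexity numerator sum_t t*(t + 1/m) * CF_t / (1+y/m)^(m*t + 2):
  t = 0.5000: term = 0.933446
  t = 1.0000: term = 2.692633
  t = 1.5000: term = 5.178141
  t = 2.0000: term = 403.455565
Convexity = (1/P) * sum = 412.259786 / 93.103199 = 4.427987


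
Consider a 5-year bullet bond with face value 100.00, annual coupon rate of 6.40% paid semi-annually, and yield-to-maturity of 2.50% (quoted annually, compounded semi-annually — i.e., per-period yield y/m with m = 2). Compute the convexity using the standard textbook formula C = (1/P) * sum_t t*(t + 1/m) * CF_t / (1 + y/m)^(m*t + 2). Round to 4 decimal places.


Coupon per period c = face * coupon_rate / m = 3.200000
Periods per year m = 2; per-period yield y/m = 0.012500
Number of cashflows N = 10
Cashflows (t years, CF_t, discount factor 1/(1+y/m)^(m*t), PV):
  t = 0.5000: CF_t = 3.200000, DF = 0.987654, PV = 3.160494
  t = 1.0000: CF_t = 3.200000, DF = 0.975461, PV = 3.121475
  t = 1.5000: CF_t = 3.200000, DF = 0.963418, PV = 3.082939
  t = 2.0000: CF_t = 3.200000, DF = 0.951524, PV = 3.044878
  t = 2.5000: CF_t = 3.200000, DF = 0.939777, PV = 3.007287
  t = 3.0000: CF_t = 3.200000, DF = 0.928175, PV = 2.970160
  t = 3.5000: CF_t = 3.200000, DF = 0.916716, PV = 2.933491
  t = 4.0000: CF_t = 3.200000, DF = 0.905398, PV = 2.897275
  t = 4.5000: CF_t = 3.200000, DF = 0.894221, PV = 2.861506
  t = 5.0000: CF_t = 103.200000, DF = 0.883181, PV = 91.144272
Price P = sum_t PV_t = 118.223776
Convexity numerator sum_t t*(t + 1/m) * CF_t / (1+y/m)^(m*t + 2):
  t = 0.5000: term = 1.541469
  t = 1.0000: term = 4.567317
  t = 1.5000: term = 9.021860
  t = 2.0000: term = 14.850798
  t = 2.5000: term = 22.001182
  t = 3.0000: term = 30.421388
  t = 3.5000: term = 40.061087
  t = 4.0000: term = 50.871221
  t = 4.5000: term = 62.803977
  t = 5.0000: term = 2444.961408
Convexity = (1/P) * sum = 2681.101707 / 118.223776 = 22.678194

Answer: Convexity = 22.6782


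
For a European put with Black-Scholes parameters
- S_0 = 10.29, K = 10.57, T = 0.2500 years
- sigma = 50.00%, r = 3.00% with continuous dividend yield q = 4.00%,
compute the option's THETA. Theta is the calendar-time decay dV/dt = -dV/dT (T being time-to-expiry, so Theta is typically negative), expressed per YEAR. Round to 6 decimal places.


Answer: Theta = -2.047087

Derivation:
d1 = 0.0076109999; d2 = -0.2423890001
phi(d1) = 0.3989307257; exp(-qT) = 0.9900498337; exp(-rT) = 0.9925280548
Theta = -S*exp(-qT)*phi(d1)*sigma/(2*sqrt(T)) + r*K*exp(-rT)*N(-d2) - q*S*exp(-qT)*N(-d1)
N(-d1) = 0.4969636797; N(-d2) = 0.5957606215; sqrt(T) = 0.5000000000
Term 1 = -10.2900 * 0.9900498337 * 0.3989307257 * 0.5000 / (2 * 0.5000000000) = -2.0320758815
Term 2 = 0.0300 * 10.5700 * 0.9925280548 * 0.5957606215 = 0.1875041254
Term 3 = -0.0400 * 10.2900 * 0.9900498337 * 0.4969636797 = -0.2025149416
Theta = -2.0320758815 + (0.1875041254) + (-0.2025149416) = -2.047087


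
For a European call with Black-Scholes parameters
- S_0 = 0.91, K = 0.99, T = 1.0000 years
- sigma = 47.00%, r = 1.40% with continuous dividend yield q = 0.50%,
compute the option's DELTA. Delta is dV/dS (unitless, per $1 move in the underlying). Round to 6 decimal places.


Answer: Delta = 0.527199

Derivation:
d1 = 0.0748716093; d2 = -0.3951283907
phi(d1) = 0.3978256591; exp(-qT) = 0.9950124792; exp(-rT) = 0.9860975443
N(d1) = 0.5298415672
Delta = exp(-qT) * N(d1) = 0.9950124792 * 0.5298415672 = 0.527199


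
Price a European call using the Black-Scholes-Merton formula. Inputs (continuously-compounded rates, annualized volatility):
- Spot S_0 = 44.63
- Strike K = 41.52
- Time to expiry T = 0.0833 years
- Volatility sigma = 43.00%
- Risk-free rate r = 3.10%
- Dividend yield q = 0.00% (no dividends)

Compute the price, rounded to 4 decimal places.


Answer: Price = 4.1120

Derivation:
d1 = (ln(S/K) + (r - q + 0.5*sigma^2) * T) / (sigma * sqrt(T)) = 0.66487334
d2 = d1 - sigma * sqrt(T) = 0.54076786
exp(-rT) = 0.99742103; exp(-qT) = 1.00000000
C = S_0 * exp(-qT) * N(d1) - K * exp(-rT) * N(d2)
N(d1) = 0.74693425; N(d2) = 0.70566620
C = 44.6300 * 1.00000000 * 0.74693425 - 41.5200 * 0.99742103 * 0.70566620 = 4.1120


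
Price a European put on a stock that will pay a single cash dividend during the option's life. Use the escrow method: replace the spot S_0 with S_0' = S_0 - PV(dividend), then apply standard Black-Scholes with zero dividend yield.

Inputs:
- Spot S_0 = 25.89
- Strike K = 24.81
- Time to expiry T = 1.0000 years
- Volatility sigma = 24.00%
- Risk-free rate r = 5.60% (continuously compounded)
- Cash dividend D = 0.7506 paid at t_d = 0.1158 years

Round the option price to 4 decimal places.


PV(D) = D * exp(-r * t_d) = 0.7506 * 0.99353618 = 0.74574826
S_0' = S_0 - PV(D) = 25.8900 - 0.74574826 = 25.14425174
d1 = (ln(S_0'/K) + (r + sigma^2/2)*T) / (sigma*sqrt(T)) = 0.40909381
d2 = d1 - sigma*sqrt(T) = 0.16909381
exp(-rT) = 0.94553914
N(-d1) = 0.34123541; N(-d2) = 0.43286143
P = K * exp(-rT) * N(-d2) - S_0' * N(-d1) = 24.8100 * 0.94553914 * 0.43286143 - 25.14425174 * 0.34123541 = 1.5743

Answer: Price = 1.5743


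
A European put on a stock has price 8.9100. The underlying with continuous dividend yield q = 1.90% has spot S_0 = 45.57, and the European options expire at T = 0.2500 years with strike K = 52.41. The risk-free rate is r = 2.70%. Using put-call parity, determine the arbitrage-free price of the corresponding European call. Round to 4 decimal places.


Put-call parity: C - P = S_0 * exp(-qT) - K * exp(-rT).
S_0 * exp(-qT) = 45.5700 * 0.99526126 = 45.35405577
K * exp(-rT) = 52.4100 * 0.99327273 = 52.05742378
C = P + S*exp(-qT) - K*exp(-rT)
C = 8.9100 + 45.35405577 - 52.05742378 = 2.2066

Answer: Call price = 2.2066


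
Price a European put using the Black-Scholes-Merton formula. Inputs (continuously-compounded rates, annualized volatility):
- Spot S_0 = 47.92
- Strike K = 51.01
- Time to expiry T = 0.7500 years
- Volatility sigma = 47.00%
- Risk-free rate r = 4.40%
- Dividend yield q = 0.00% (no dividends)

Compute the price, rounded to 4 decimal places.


d1 = (ln(S/K) + (r - q + 0.5*sigma^2) * T) / (sigma * sqrt(T)) = 0.13106775
d2 = d1 - sigma * sqrt(T) = -0.27596419
exp(-rT) = 0.96753856; exp(-qT) = 1.00000000
P = K * exp(-rT) * N(-d2) - S_0 * exp(-qT) * N(-d1)
N(-d1) = 0.44786086; N(-d2) = 0.60871221
P = 51.0100 * 0.96753856 * 0.60871221 - 47.9200 * 1.00000000 * 0.44786086 = 8.5810

Answer: Price = 8.5810


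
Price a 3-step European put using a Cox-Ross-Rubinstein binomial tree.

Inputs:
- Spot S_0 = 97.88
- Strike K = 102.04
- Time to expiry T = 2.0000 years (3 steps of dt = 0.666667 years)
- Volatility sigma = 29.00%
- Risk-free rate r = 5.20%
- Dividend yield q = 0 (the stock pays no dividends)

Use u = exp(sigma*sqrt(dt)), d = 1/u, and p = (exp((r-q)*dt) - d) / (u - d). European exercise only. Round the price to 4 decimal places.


Answer: Price = V(0,0) = 13.6735

Derivation:
dt = T/N = 0.666667
u = exp(sigma*sqrt(dt)) = 1.267167; d = 1/u = 0.789162
p = (exp((r-q)*dt) - d) / (u - d) = 0.514874
Discount per step: exp(-r*dt) = 0.965927
Stock lattice S(k, i) with i counting down-moves:
  k=0: S(0,0) = 97.8800
  k=1: S(1,0) = 124.0303; S(1,1) = 77.2431
  k=2: S(2,0) = 157.1672; S(2,1) = 97.8800; S(2,2) = 60.9573
  k=3: S(3,0) = 199.1572; S(3,1) = 124.0303; S(3,2) = 77.2431; S(3,3) = 48.1052
Terminal payoffs V(N, i) = max(K - S_T, 0):
  V(3,0) = 0.000000; V(3,1) = 0.000000; V(3,2) = 24.796851; V(3,3) = 53.934803
Backward induction: V(k, i) = exp(-r*dt) * [p * V(k+1, i) + (1-p) * V(k+1, i+1)].
  V(2,0) = exp(-r*dt) * [p*0.000000 + (1-p)*0.000000] = 0.000000
  V(2,1) = exp(-r*dt) * [p*0.000000 + (1-p)*24.796851] = 11.619709
  V(2,2) = exp(-r*dt) * [p*24.796851 + (1-p)*53.934803] = 37.605889
  V(1,0) = exp(-r*dt) * [p*0.000000 + (1-p)*11.619709] = 5.444951
  V(1,1) = exp(-r*dt) * [p*11.619709 + (1-p)*37.605889] = 23.400819
  V(0,0) = exp(-r*dt) * [p*5.444951 + (1-p)*23.400819] = 13.673478


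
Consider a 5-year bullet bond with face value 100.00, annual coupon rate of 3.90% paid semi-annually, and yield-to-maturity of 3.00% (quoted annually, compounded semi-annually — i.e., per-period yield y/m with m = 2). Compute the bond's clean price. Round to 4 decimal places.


Answer: Price = 104.1500

Derivation:
Coupon per period c = face * coupon_rate / m = 1.950000
Periods per year m = 2; per-period yield y/m = 0.015000
Number of cashflows N = 10
Cashflows (t years, CF_t, discount factor 1/(1+y/m)^(m*t), PV):
  t = 0.5000: CF_t = 1.950000, DF = 0.985222, PV = 1.921182
  t = 1.0000: CF_t = 1.950000, DF = 0.970662, PV = 1.892790
  t = 1.5000: CF_t = 1.950000, DF = 0.956317, PV = 1.864818
  t = 2.0000: CF_t = 1.950000, DF = 0.942184, PV = 1.837259
  t = 2.5000: CF_t = 1.950000, DF = 0.928260, PV = 1.810108
  t = 3.0000: CF_t = 1.950000, DF = 0.914542, PV = 1.783357
  t = 3.5000: CF_t = 1.950000, DF = 0.901027, PV = 1.757002
  t = 4.0000: CF_t = 1.950000, DF = 0.887711, PV = 1.731037
  t = 4.5000: CF_t = 1.950000, DF = 0.874592, PV = 1.705455
  t = 5.0000: CF_t = 101.950000, DF = 0.861667, PV = 87.846974
Price P = sum_t PV_t = 104.149983


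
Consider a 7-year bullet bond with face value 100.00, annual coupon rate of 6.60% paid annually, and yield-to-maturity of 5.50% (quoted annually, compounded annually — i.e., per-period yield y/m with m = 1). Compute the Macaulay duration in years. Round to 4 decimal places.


Answer: Macaulay duration = 5.8656 years

Derivation:
Coupon per period c = face * coupon_rate / m = 6.600000
Periods per year m = 1; per-period yield y/m = 0.055000
Number of cashflows N = 7
Cashflows (t years, CF_t, discount factor 1/(1+y/m)^(m*t), PV):
  t = 1.0000: CF_t = 6.600000, DF = 0.947867, PV = 6.255924
  t = 2.0000: CF_t = 6.600000, DF = 0.898452, PV = 5.929786
  t = 3.0000: CF_t = 6.600000, DF = 0.851614, PV = 5.620650
  t = 4.0000: CF_t = 6.600000, DF = 0.807217, PV = 5.327631
  t = 5.0000: CF_t = 6.600000, DF = 0.765134, PV = 5.049887
  t = 6.0000: CF_t = 6.600000, DF = 0.725246, PV = 4.786622
  t = 7.0000: CF_t = 106.600000, DF = 0.687437, PV = 73.280764
Price P = sum_t PV_t = 106.251264
Macaulay numerator sum_t t * PV_t:
  t * PV_t at t = 1.0000: 6.255924
  t * PV_t at t = 2.0000: 11.859572
  t * PV_t at t = 3.0000: 16.861951
  t * PV_t at t = 4.0000: 21.310522
  t * PV_t at t = 5.0000: 25.249434
  t * PV_t at t = 6.0000: 28.719735
  t * PV_t at t = 7.0000: 512.965347
Macaulay duration D = (sum_t t * PV_t) / P = 623.222484 / 106.251264 = 5.865554


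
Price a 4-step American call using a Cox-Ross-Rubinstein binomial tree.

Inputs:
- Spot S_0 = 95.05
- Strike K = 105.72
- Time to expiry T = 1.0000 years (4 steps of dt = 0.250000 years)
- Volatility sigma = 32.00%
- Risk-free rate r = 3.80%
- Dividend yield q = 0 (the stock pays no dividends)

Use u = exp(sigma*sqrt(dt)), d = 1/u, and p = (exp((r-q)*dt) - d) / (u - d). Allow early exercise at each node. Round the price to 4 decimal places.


dt = T/N = 0.250000
u = exp(sigma*sqrt(dt)) = 1.173511; d = 1/u = 0.852144
p = (exp((r-q)*dt) - d) / (u - d) = 0.489787
Discount per step: exp(-r*dt) = 0.990545
Stock lattice S(k, i) with i counting down-moves:
  k=0: S(0,0) = 95.0500
  k=1: S(1,0) = 111.5422; S(1,1) = 80.9963
  k=2: S(2,0) = 130.8960; S(2,1) = 95.0500; S(2,2) = 69.0205
  k=3: S(3,0) = 153.6079; S(3,1) = 111.5422; S(3,2) = 80.9963; S(3,3) = 58.8154
  k=4: S(4,0) = 180.2605; S(4,1) = 130.8960; S(4,2) = 95.0500; S(4,3) = 69.0205; S(4,4) = 50.1191
Terminal payoffs V(N, i) = max(S_T - K, 0):
  V(4,0) = 74.540508; V(4,1) = 25.175994; V(4,2) = 0.000000; V(4,3) = 0.000000; V(4,4) = 0.000000
Backward induction: V(k, i) = exp(-r*dt) * [p * V(k+1, i) + (1-p) * V(k+1, i+1)]; then take max(V_cont, immediate exercise) for American.
  V(3,0) = exp(-r*dt) * [p*74.540508 + (1-p)*25.175994] = 48.887456; exercise = 47.887872; V(3,0) = max -> 48.887456
  V(3,1) = exp(-r*dt) * [p*25.175994 + (1-p)*0.000000] = 12.214291; exercise = 5.822208; V(3,1) = max -> 12.214291
  V(3,2) = exp(-r*dt) * [p*0.000000 + (1-p)*0.000000] = 0.000000; exercise = 0.000000; V(3,2) = max -> 0.000000
  V(3,3) = exp(-r*dt) * [p*0.000000 + (1-p)*0.000000] = 0.000000; exercise = 0.000000; V(3,3) = max -> 0.000000
  V(2,0) = exp(-r*dt) * [p*48.887456 + (1-p)*12.214291] = 29.891020; exercise = 25.175994; V(2,0) = max -> 29.891020
  V(2,1) = exp(-r*dt) * [p*12.214291 + (1-p)*0.000000] = 5.925839; exercise = 0.000000; V(2,1) = max -> 5.925839
  V(2,2) = exp(-r*dt) * [p*0.000000 + (1-p)*0.000000] = 0.000000; exercise = 0.000000; V(2,2) = max -> 0.000000
  V(1,0) = exp(-r*dt) * [p*29.891020 + (1-p)*5.925839] = 17.496667; exercise = 5.822208; V(1,0) = max -> 17.496667
  V(1,1) = exp(-r*dt) * [p*5.925839 + (1-p)*0.000000] = 2.874958; exercise = 0.000000; V(1,1) = max -> 2.874958
  V(0,0) = exp(-r*dt) * [p*17.496667 + (1-p)*2.874958] = 9.941589; exercise = 0.000000; V(0,0) = max -> 9.941589

Answer: Price = V(0,0) = 9.9416


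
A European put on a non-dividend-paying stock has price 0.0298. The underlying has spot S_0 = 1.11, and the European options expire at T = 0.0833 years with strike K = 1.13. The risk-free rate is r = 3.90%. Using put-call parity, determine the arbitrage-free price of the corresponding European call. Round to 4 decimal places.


Put-call parity: C - P = S_0 * exp(-qT) - K * exp(-rT).
S_0 * exp(-qT) = 1.1100 * 1.00000000 = 1.11000000
K * exp(-rT) = 1.1300 * 0.99675657 = 1.12633493
C = P + S*exp(-qT) - K*exp(-rT)
C = 0.0298 + 1.11000000 - 1.12633493 = 0.0135

Answer: Call price = 0.0135


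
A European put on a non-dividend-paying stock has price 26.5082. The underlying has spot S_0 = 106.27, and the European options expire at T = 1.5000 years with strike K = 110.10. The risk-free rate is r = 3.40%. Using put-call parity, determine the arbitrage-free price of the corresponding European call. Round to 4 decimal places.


Answer: Call price = 28.1525

Derivation:
Put-call parity: C - P = S_0 * exp(-qT) - K * exp(-rT).
S_0 * exp(-qT) = 106.2700 * 1.00000000 = 106.27000000
K * exp(-rT) = 110.1000 * 0.95027867 = 104.62568163
C = P + S*exp(-qT) - K*exp(-rT)
C = 26.5082 + 106.27000000 - 104.62568163 = 28.1525


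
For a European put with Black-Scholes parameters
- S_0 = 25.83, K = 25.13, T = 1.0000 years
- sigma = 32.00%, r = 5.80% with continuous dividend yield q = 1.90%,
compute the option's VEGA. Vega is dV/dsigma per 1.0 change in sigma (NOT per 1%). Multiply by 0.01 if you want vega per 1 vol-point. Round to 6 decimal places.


Answer: Vega = 9.449716

Derivation:
d1 = 0.3677320486; d2 = 0.0477320486
phi(d1) = 0.3728601126; exp(-qT) = 0.9811793622; exp(-rT) = 0.9436499474
Vega = S * exp(-qT) * phi(d1) * sqrt(T) = 25.8300 * 0.9811793622 * 0.3728601126 * 1.0000000000 = 9.449716


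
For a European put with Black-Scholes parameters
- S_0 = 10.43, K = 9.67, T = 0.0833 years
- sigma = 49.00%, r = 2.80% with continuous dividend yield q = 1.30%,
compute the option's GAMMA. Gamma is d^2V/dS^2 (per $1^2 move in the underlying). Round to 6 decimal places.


d1 = 0.6145246367; d2 = 0.4731021138
phi(d1) = 0.3302983977; exp(-qT) = 0.9989176861; exp(-rT) = 0.9976703179
Gamma = exp(-qT) * phi(d1) / (S * sigma * sqrt(T)) = 0.9989176861 * 0.3302983977 / (10.4300 * 0.4900 * 0.2886173938) = 0.223683

Answer: Gamma = 0.223683


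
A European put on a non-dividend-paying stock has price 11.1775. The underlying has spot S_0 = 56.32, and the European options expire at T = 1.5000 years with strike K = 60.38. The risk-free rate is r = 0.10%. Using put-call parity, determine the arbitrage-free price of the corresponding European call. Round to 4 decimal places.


Put-call parity: C - P = S_0 * exp(-qT) - K * exp(-rT).
S_0 * exp(-qT) = 56.3200 * 1.00000000 = 56.32000000
K * exp(-rT) = 60.3800 * 0.99850112 = 60.28949789
C = P + S*exp(-qT) - K*exp(-rT)
C = 11.1775 + 56.32000000 - 60.28949789 = 7.2080

Answer: Call price = 7.2080


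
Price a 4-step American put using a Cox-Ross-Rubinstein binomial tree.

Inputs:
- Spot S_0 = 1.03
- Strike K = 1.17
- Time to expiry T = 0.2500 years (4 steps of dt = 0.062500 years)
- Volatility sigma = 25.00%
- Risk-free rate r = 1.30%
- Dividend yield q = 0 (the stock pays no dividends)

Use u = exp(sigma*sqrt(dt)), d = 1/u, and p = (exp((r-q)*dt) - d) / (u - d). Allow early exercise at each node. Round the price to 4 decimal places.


dt = T/N = 0.062500
u = exp(sigma*sqrt(dt)) = 1.064494; d = 1/u = 0.939413
p = (exp((r-q)*dt) - d) / (u - d) = 0.490878
Discount per step: exp(-r*dt) = 0.999188
Stock lattice S(k, i) with i counting down-moves:
  k=0: S(0,0) = 1.0300
  k=1: S(1,0) = 1.0964; S(1,1) = 0.9676
  k=2: S(2,0) = 1.1671; S(2,1) = 1.0300; S(2,2) = 0.9090
  k=3: S(3,0) = 1.2424; S(3,1) = 1.0964; S(3,2) = 0.9676; S(3,3) = 0.8539
  k=4: S(4,0) = 1.3225; S(4,1) = 1.1671; S(4,2) = 1.0300; S(4,3) = 0.9090; S(4,4) = 0.8022
Terminal payoffs V(N, i) = max(K - S_T, 0):
  V(4,0) = 0.000000; V(4,1) = 0.002857; V(4,2) = 0.140000; V(4,3) = 0.261028; V(4,4) = 0.367835
Backward induction: V(k, i) = exp(-r*dt) * [p * V(k+1, i) + (1-p) * V(k+1, i+1)]; then take max(V_cont, immediate exercise) for American.
  V(3,0) = exp(-r*dt) * [p*0.000000 + (1-p)*0.002857] = 0.001453; exercise = 0.000000; V(3,0) = max -> 0.001453
  V(3,1) = exp(-r*dt) * [p*0.002857 + (1-p)*0.140000] = 0.072620; exercise = 0.073571; V(3,1) = max -> 0.073571
  V(3,2) = exp(-r*dt) * [p*0.140000 + (1-p)*0.261028] = 0.201454; exercise = 0.202405; V(3,2) = max -> 0.202405
  V(3,3) = exp(-r*dt) * [p*0.261028 + (1-p)*0.367835] = 0.315150; exercise = 0.316100; V(3,3) = max -> 0.316100
  V(2,0) = exp(-r*dt) * [p*0.001453 + (1-p)*0.073571] = 0.038139; exercise = 0.002857; V(2,0) = max -> 0.038139
  V(2,1) = exp(-r*dt) * [p*0.073571 + (1-p)*0.202405] = 0.139050; exercise = 0.140000; V(2,1) = max -> 0.140000
  V(2,2) = exp(-r*dt) * [p*0.202405 + (1-p)*0.316100] = 0.260078; exercise = 0.261028; V(2,2) = max -> 0.261028
  V(1,0) = exp(-r*dt) * [p*0.038139 + (1-p)*0.140000] = 0.089925; exercise = 0.073571; V(1,0) = max -> 0.089925
  V(1,1) = exp(-r*dt) * [p*0.140000 + (1-p)*0.261028] = 0.201454; exercise = 0.202405; V(1,1) = max -> 0.202405
  V(0,0) = exp(-r*dt) * [p*0.089925 + (1-p)*0.202405] = 0.147071; exercise = 0.140000; V(0,0) = max -> 0.147071

Answer: Price = V(0,0) = 0.1471


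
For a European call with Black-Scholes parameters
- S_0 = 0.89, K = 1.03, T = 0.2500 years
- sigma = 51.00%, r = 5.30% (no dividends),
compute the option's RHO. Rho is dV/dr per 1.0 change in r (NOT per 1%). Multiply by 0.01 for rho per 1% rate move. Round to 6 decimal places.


d1 = -0.3934514451; d2 = -0.6484514451
phi(d1) = 0.3692281427; exp(-qT) = 1.0000000000; exp(-rT) = 0.9868373948
N(d2) = 0.2583465028
Rho = K*T*exp(-rT)*N(d2) = 1.0300 * 0.2500 * 0.9868373948 * 0.2583465028 = 0.065649

Answer: Rho = 0.065649


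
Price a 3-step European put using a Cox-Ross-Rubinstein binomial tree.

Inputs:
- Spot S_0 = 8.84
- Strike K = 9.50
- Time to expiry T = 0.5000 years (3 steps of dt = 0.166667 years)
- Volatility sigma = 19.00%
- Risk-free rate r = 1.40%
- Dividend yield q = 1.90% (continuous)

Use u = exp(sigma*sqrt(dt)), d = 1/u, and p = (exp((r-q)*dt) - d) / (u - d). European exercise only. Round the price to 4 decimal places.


Answer: Price = V(0,0) = 0.8726

Derivation:
dt = T/N = 0.166667
u = exp(sigma*sqrt(dt)) = 1.080655; d = 1/u = 0.925365
p = (exp((r-q)*dt) - d) / (u - d) = 0.475254
Discount per step: exp(-r*dt) = 0.997669
Stock lattice S(k, i) with i counting down-moves:
  k=0: S(0,0) = 8.8400
  k=1: S(1,0) = 9.5530; S(1,1) = 8.1802
  k=2: S(2,0) = 10.3235; S(2,1) = 8.8400; S(2,2) = 7.5697
  k=3: S(3,0) = 11.1561; S(3,1) = 9.5530; S(3,2) = 8.1802; S(3,3) = 7.0047
Terminal payoffs V(N, i) = max(K - S_T, 0):
  V(3,0) = 0.000000; V(3,1) = 0.000000; V(3,2) = 1.319775; V(3,3) = 2.495272
Backward induction: V(k, i) = exp(-r*dt) * [p * V(k+1, i) + (1-p) * V(k+1, i+1)].
  V(2,0) = exp(-r*dt) * [p*0.000000 + (1-p)*0.000000] = 0.000000
  V(2,1) = exp(-r*dt) * [p*0.000000 + (1-p)*1.319775] = 0.690933
  V(2,2) = exp(-r*dt) * [p*1.319775 + (1-p)*2.495272] = 1.932099
  V(1,0) = exp(-r*dt) * [p*0.000000 + (1-p)*0.690933] = 0.361719
  V(1,1) = exp(-r*dt) * [p*0.690933 + (1-p)*1.932099] = 1.339102
  V(0,0) = exp(-r*dt) * [p*0.361719 + (1-p)*1.339102] = 0.872559


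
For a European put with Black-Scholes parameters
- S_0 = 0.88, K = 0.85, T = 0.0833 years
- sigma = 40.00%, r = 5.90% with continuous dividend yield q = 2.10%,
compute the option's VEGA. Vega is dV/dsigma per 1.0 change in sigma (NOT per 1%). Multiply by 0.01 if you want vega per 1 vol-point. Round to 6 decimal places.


d1 = 0.3855879700; d2 = 0.2701410124
phi(d1) = 0.3703608144; exp(-qT) = 0.9982522291; exp(-rT) = 0.9950973574
Vega = S * exp(-qT) * phi(d1) * sqrt(T) = 0.8800 * 0.9982522291 * 0.3703608144 * 0.2886173938 = 0.093901

Answer: Vega = 0.093901


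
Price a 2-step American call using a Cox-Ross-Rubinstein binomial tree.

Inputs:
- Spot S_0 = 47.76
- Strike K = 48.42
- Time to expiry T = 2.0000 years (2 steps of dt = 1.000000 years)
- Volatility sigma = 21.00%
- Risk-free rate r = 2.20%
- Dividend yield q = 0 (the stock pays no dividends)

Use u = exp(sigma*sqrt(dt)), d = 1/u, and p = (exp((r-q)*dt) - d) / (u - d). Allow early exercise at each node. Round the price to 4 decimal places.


Answer: Price = V(0,0) = 5.8122

Derivation:
dt = T/N = 1.000000
u = exp(sigma*sqrt(dt)) = 1.233678; d = 1/u = 0.810584
p = (exp((r-q)*dt) - d) / (u - d) = 0.500266
Discount per step: exp(-r*dt) = 0.978240
Stock lattice S(k, i) with i counting down-moves:
  k=0: S(0,0) = 47.7600
  k=1: S(1,0) = 58.9205; S(1,1) = 38.7135
  k=2: S(2,0) = 72.6889; S(2,1) = 47.7600; S(2,2) = 31.3806
Terminal payoffs V(N, i) = max(S_T - K, 0):
  V(2,0) = 24.268884; V(2,1) = 0.000000; V(2,2) = 0.000000
Backward induction: V(k, i) = exp(-r*dt) * [p * V(k+1, i) + (1-p) * V(k+1, i+1)]; then take max(V_cont, immediate exercise) for American.
  V(1,0) = exp(-r*dt) * [p*24.268884 + (1-p)*0.000000] = 11.876719; exercise = 10.500464; V(1,0) = max -> 11.876719
  V(1,1) = exp(-r*dt) * [p*0.000000 + (1-p)*0.000000] = 0.000000; exercise = 0.000000; V(1,1) = max -> 0.000000
  V(0,0) = exp(-r*dt) * [p*11.876719 + (1-p)*0.000000] = 5.812235; exercise = 0.000000; V(0,0) = max -> 5.812235


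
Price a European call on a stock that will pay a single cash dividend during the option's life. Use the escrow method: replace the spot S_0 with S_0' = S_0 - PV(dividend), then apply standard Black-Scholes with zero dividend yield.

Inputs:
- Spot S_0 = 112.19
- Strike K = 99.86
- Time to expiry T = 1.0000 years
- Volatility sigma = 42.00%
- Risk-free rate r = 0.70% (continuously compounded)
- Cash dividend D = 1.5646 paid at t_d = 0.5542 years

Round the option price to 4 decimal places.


PV(D) = D * exp(-r * t_d) = 1.5646 * 0.99612812 = 1.55854205
S_0' = S_0 - PV(D) = 112.1900 - 1.55854205 = 110.63145795
d1 = (ln(S_0'/K) + (r + sigma^2/2)*T) / (sigma*sqrt(T)) = 0.47056018
d2 = d1 - sigma*sqrt(T) = 0.05056018
exp(-rT) = 0.99302444
N(d1) = 0.68102257; N(d2) = 0.52016200
C = S_0' * N(d1) - K * exp(-rT) * N(d2) = 110.63145795 * 0.68102257 - 99.8600 * 0.99302444 * 0.52016200 = 23.7615

Answer: Price = 23.7615


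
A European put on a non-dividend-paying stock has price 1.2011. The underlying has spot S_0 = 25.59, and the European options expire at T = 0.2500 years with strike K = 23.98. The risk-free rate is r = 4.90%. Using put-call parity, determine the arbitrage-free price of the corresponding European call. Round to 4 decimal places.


Answer: Call price = 3.1031

Derivation:
Put-call parity: C - P = S_0 * exp(-qT) - K * exp(-rT).
S_0 * exp(-qT) = 25.5900 * 1.00000000 = 25.59000000
K * exp(-rT) = 23.9800 * 0.98782473 = 23.68803692
C = P + S*exp(-qT) - K*exp(-rT)
C = 1.2011 + 25.59000000 - 23.68803692 = 3.1031


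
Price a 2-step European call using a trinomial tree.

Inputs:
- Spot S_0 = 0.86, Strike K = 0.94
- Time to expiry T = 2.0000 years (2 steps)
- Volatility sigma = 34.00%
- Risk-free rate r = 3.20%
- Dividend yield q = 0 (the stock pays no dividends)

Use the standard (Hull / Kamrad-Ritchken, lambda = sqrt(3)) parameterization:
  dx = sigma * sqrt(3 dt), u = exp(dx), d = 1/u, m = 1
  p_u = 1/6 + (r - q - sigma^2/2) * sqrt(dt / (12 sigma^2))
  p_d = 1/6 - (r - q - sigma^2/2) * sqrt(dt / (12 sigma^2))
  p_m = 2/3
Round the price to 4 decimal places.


dt = T/N = 1.000000; dx = sigma*sqrt(3*dt) = 0.588897
u = exp(dx) = 1.802000; d = 1/u = 0.554939
p_u = 0.144761, p_m = 0.666667, p_d = 0.188572
Discount per step: exp(-r*dt) = 0.968507
Stock lattice S(k, j) with j the centered position index:
  k=0: S(0,+0) = 0.8600
  k=1: S(1,-1) = 0.4772; S(1,+0) = 0.8600; S(1,+1) = 1.5497
  k=2: S(2,-2) = 0.2648; S(2,-1) = 0.4772; S(2,+0) = 0.8600; S(2,+1) = 1.5497; S(2,+2) = 2.7926
Terminal payoffs V(N, j) = max(S_T - K, 0):
  V(2,-2) = 0.000000; V(2,-1) = 0.000000; V(2,+0) = 0.000000; V(2,+1) = 0.609720; V(2,+2) = 1.852596
Backward induction: V(k, j) = exp(-r*dt) * [p_u * V(k+1, j+1) + p_m * V(k+1, j) + p_d * V(k+1, j-1)]
  V(1,-1) = exp(-r*dt) * [p_u*0.000000 + p_m*0.000000 + p_d*0.000000] = 0.000000
  V(1,+0) = exp(-r*dt) * [p_u*0.609720 + p_m*0.000000 + p_d*0.000000] = 0.085484
  V(1,+1) = exp(-r*dt) * [p_u*1.852596 + p_m*0.609720 + p_d*0.000000] = 0.653417
  V(0,+0) = exp(-r*dt) * [p_u*0.653417 + p_m*0.085484 + p_d*0.000000] = 0.146805

Answer: Price = V(0,0) = 0.1468
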